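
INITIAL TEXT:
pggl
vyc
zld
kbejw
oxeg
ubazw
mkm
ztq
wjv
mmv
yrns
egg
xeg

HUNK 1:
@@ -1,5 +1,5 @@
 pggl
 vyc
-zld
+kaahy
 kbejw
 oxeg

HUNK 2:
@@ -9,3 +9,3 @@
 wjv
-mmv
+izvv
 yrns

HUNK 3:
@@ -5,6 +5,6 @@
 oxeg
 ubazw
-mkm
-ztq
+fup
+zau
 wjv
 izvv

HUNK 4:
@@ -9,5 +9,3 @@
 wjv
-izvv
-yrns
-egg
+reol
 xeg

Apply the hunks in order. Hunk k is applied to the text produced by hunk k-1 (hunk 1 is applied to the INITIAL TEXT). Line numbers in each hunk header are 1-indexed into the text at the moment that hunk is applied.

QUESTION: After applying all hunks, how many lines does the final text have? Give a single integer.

Hunk 1: at line 1 remove [zld] add [kaahy] -> 13 lines: pggl vyc kaahy kbejw oxeg ubazw mkm ztq wjv mmv yrns egg xeg
Hunk 2: at line 9 remove [mmv] add [izvv] -> 13 lines: pggl vyc kaahy kbejw oxeg ubazw mkm ztq wjv izvv yrns egg xeg
Hunk 3: at line 5 remove [mkm,ztq] add [fup,zau] -> 13 lines: pggl vyc kaahy kbejw oxeg ubazw fup zau wjv izvv yrns egg xeg
Hunk 4: at line 9 remove [izvv,yrns,egg] add [reol] -> 11 lines: pggl vyc kaahy kbejw oxeg ubazw fup zau wjv reol xeg
Final line count: 11

Answer: 11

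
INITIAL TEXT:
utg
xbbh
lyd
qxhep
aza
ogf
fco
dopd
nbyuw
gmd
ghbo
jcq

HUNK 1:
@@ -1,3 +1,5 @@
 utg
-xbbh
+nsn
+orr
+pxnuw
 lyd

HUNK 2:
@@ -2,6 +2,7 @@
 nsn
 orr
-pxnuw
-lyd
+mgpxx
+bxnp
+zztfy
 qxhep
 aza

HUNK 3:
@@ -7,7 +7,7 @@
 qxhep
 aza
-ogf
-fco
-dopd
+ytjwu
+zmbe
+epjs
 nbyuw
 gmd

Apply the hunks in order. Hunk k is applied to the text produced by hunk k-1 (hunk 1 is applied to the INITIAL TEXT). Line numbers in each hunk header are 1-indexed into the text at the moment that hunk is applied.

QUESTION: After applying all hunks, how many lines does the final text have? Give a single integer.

Hunk 1: at line 1 remove [xbbh] add [nsn,orr,pxnuw] -> 14 lines: utg nsn orr pxnuw lyd qxhep aza ogf fco dopd nbyuw gmd ghbo jcq
Hunk 2: at line 2 remove [pxnuw,lyd] add [mgpxx,bxnp,zztfy] -> 15 lines: utg nsn orr mgpxx bxnp zztfy qxhep aza ogf fco dopd nbyuw gmd ghbo jcq
Hunk 3: at line 7 remove [ogf,fco,dopd] add [ytjwu,zmbe,epjs] -> 15 lines: utg nsn orr mgpxx bxnp zztfy qxhep aza ytjwu zmbe epjs nbyuw gmd ghbo jcq
Final line count: 15

Answer: 15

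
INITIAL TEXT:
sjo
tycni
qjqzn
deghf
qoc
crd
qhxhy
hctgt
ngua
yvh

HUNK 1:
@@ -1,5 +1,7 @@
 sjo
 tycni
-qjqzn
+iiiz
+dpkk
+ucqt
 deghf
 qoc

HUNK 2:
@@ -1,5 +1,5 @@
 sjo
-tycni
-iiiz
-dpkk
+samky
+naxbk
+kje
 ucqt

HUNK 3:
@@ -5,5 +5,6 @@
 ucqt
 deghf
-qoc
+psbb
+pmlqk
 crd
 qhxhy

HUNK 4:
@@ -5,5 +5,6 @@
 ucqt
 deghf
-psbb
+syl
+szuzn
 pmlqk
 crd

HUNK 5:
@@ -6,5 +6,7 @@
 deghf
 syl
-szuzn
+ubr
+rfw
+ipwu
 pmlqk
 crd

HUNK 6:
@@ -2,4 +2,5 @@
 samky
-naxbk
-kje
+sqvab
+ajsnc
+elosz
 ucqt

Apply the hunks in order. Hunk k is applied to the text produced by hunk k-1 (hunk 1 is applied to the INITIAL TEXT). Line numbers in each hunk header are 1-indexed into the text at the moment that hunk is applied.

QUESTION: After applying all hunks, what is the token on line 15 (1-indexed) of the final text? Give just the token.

Answer: hctgt

Derivation:
Hunk 1: at line 1 remove [qjqzn] add [iiiz,dpkk,ucqt] -> 12 lines: sjo tycni iiiz dpkk ucqt deghf qoc crd qhxhy hctgt ngua yvh
Hunk 2: at line 1 remove [tycni,iiiz,dpkk] add [samky,naxbk,kje] -> 12 lines: sjo samky naxbk kje ucqt deghf qoc crd qhxhy hctgt ngua yvh
Hunk 3: at line 5 remove [qoc] add [psbb,pmlqk] -> 13 lines: sjo samky naxbk kje ucqt deghf psbb pmlqk crd qhxhy hctgt ngua yvh
Hunk 4: at line 5 remove [psbb] add [syl,szuzn] -> 14 lines: sjo samky naxbk kje ucqt deghf syl szuzn pmlqk crd qhxhy hctgt ngua yvh
Hunk 5: at line 6 remove [szuzn] add [ubr,rfw,ipwu] -> 16 lines: sjo samky naxbk kje ucqt deghf syl ubr rfw ipwu pmlqk crd qhxhy hctgt ngua yvh
Hunk 6: at line 2 remove [naxbk,kje] add [sqvab,ajsnc,elosz] -> 17 lines: sjo samky sqvab ajsnc elosz ucqt deghf syl ubr rfw ipwu pmlqk crd qhxhy hctgt ngua yvh
Final line 15: hctgt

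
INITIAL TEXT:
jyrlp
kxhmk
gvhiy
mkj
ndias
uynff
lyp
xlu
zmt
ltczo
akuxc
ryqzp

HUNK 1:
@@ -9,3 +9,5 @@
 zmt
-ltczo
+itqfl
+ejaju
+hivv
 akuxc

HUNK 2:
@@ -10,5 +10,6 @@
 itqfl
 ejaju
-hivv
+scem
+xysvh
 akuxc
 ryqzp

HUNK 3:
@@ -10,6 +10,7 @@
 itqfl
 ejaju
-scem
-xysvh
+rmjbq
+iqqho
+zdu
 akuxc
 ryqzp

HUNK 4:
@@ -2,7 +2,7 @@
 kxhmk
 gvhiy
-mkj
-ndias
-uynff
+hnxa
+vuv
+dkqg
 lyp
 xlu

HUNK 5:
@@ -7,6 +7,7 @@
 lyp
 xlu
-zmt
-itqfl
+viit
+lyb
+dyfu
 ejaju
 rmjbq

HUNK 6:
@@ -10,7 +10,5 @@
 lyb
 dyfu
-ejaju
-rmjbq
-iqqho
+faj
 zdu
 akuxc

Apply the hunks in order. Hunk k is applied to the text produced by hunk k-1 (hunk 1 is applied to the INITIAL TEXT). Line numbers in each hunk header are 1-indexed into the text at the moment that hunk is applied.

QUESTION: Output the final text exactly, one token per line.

Answer: jyrlp
kxhmk
gvhiy
hnxa
vuv
dkqg
lyp
xlu
viit
lyb
dyfu
faj
zdu
akuxc
ryqzp

Derivation:
Hunk 1: at line 9 remove [ltczo] add [itqfl,ejaju,hivv] -> 14 lines: jyrlp kxhmk gvhiy mkj ndias uynff lyp xlu zmt itqfl ejaju hivv akuxc ryqzp
Hunk 2: at line 10 remove [hivv] add [scem,xysvh] -> 15 lines: jyrlp kxhmk gvhiy mkj ndias uynff lyp xlu zmt itqfl ejaju scem xysvh akuxc ryqzp
Hunk 3: at line 10 remove [scem,xysvh] add [rmjbq,iqqho,zdu] -> 16 lines: jyrlp kxhmk gvhiy mkj ndias uynff lyp xlu zmt itqfl ejaju rmjbq iqqho zdu akuxc ryqzp
Hunk 4: at line 2 remove [mkj,ndias,uynff] add [hnxa,vuv,dkqg] -> 16 lines: jyrlp kxhmk gvhiy hnxa vuv dkqg lyp xlu zmt itqfl ejaju rmjbq iqqho zdu akuxc ryqzp
Hunk 5: at line 7 remove [zmt,itqfl] add [viit,lyb,dyfu] -> 17 lines: jyrlp kxhmk gvhiy hnxa vuv dkqg lyp xlu viit lyb dyfu ejaju rmjbq iqqho zdu akuxc ryqzp
Hunk 6: at line 10 remove [ejaju,rmjbq,iqqho] add [faj] -> 15 lines: jyrlp kxhmk gvhiy hnxa vuv dkqg lyp xlu viit lyb dyfu faj zdu akuxc ryqzp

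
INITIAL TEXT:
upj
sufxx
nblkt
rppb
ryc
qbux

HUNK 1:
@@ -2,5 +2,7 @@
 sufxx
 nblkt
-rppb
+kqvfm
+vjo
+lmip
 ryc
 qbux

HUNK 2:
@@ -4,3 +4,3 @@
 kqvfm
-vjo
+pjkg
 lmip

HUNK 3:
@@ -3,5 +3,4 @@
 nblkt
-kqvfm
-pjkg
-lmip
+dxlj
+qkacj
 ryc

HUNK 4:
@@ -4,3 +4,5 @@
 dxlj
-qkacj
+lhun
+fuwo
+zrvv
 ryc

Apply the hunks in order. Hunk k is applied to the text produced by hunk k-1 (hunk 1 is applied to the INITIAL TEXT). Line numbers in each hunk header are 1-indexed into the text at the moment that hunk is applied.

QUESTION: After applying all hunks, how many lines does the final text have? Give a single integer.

Answer: 9

Derivation:
Hunk 1: at line 2 remove [rppb] add [kqvfm,vjo,lmip] -> 8 lines: upj sufxx nblkt kqvfm vjo lmip ryc qbux
Hunk 2: at line 4 remove [vjo] add [pjkg] -> 8 lines: upj sufxx nblkt kqvfm pjkg lmip ryc qbux
Hunk 3: at line 3 remove [kqvfm,pjkg,lmip] add [dxlj,qkacj] -> 7 lines: upj sufxx nblkt dxlj qkacj ryc qbux
Hunk 4: at line 4 remove [qkacj] add [lhun,fuwo,zrvv] -> 9 lines: upj sufxx nblkt dxlj lhun fuwo zrvv ryc qbux
Final line count: 9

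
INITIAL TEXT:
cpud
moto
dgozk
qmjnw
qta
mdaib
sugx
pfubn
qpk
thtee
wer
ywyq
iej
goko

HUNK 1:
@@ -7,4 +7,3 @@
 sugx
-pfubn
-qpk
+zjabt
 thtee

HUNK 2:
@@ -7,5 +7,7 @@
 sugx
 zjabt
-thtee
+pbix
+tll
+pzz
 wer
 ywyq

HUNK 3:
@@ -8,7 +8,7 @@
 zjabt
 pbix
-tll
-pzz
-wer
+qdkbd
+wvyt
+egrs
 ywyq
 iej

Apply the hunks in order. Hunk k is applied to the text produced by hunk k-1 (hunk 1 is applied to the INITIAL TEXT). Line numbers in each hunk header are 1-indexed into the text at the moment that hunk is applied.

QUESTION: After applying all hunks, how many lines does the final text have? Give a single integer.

Hunk 1: at line 7 remove [pfubn,qpk] add [zjabt] -> 13 lines: cpud moto dgozk qmjnw qta mdaib sugx zjabt thtee wer ywyq iej goko
Hunk 2: at line 7 remove [thtee] add [pbix,tll,pzz] -> 15 lines: cpud moto dgozk qmjnw qta mdaib sugx zjabt pbix tll pzz wer ywyq iej goko
Hunk 3: at line 8 remove [tll,pzz,wer] add [qdkbd,wvyt,egrs] -> 15 lines: cpud moto dgozk qmjnw qta mdaib sugx zjabt pbix qdkbd wvyt egrs ywyq iej goko
Final line count: 15

Answer: 15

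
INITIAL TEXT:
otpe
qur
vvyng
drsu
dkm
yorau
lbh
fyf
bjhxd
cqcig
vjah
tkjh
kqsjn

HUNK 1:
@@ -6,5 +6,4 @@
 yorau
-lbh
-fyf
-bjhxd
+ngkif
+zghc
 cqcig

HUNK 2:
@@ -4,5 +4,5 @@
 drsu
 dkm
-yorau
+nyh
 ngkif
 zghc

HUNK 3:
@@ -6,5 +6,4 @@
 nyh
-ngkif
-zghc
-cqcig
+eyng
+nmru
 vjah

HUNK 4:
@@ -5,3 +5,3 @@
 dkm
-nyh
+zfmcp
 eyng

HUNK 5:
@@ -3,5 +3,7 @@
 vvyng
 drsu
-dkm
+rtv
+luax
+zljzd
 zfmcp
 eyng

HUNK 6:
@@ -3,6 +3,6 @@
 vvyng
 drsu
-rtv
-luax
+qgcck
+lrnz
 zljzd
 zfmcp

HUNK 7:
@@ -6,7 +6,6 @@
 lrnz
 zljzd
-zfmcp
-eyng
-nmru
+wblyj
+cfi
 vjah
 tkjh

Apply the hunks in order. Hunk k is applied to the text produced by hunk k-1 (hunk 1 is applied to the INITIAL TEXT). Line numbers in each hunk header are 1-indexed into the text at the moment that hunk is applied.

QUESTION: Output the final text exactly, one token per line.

Hunk 1: at line 6 remove [lbh,fyf,bjhxd] add [ngkif,zghc] -> 12 lines: otpe qur vvyng drsu dkm yorau ngkif zghc cqcig vjah tkjh kqsjn
Hunk 2: at line 4 remove [yorau] add [nyh] -> 12 lines: otpe qur vvyng drsu dkm nyh ngkif zghc cqcig vjah tkjh kqsjn
Hunk 3: at line 6 remove [ngkif,zghc,cqcig] add [eyng,nmru] -> 11 lines: otpe qur vvyng drsu dkm nyh eyng nmru vjah tkjh kqsjn
Hunk 4: at line 5 remove [nyh] add [zfmcp] -> 11 lines: otpe qur vvyng drsu dkm zfmcp eyng nmru vjah tkjh kqsjn
Hunk 5: at line 3 remove [dkm] add [rtv,luax,zljzd] -> 13 lines: otpe qur vvyng drsu rtv luax zljzd zfmcp eyng nmru vjah tkjh kqsjn
Hunk 6: at line 3 remove [rtv,luax] add [qgcck,lrnz] -> 13 lines: otpe qur vvyng drsu qgcck lrnz zljzd zfmcp eyng nmru vjah tkjh kqsjn
Hunk 7: at line 6 remove [zfmcp,eyng,nmru] add [wblyj,cfi] -> 12 lines: otpe qur vvyng drsu qgcck lrnz zljzd wblyj cfi vjah tkjh kqsjn

Answer: otpe
qur
vvyng
drsu
qgcck
lrnz
zljzd
wblyj
cfi
vjah
tkjh
kqsjn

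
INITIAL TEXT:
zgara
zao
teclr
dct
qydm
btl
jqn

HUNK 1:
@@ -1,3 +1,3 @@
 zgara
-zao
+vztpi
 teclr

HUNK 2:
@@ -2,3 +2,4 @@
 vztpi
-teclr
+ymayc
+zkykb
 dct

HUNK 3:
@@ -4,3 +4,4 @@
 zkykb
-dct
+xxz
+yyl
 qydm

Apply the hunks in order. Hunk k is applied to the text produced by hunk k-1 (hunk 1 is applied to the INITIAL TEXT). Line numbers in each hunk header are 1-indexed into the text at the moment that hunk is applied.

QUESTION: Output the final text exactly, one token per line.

Hunk 1: at line 1 remove [zao] add [vztpi] -> 7 lines: zgara vztpi teclr dct qydm btl jqn
Hunk 2: at line 2 remove [teclr] add [ymayc,zkykb] -> 8 lines: zgara vztpi ymayc zkykb dct qydm btl jqn
Hunk 3: at line 4 remove [dct] add [xxz,yyl] -> 9 lines: zgara vztpi ymayc zkykb xxz yyl qydm btl jqn

Answer: zgara
vztpi
ymayc
zkykb
xxz
yyl
qydm
btl
jqn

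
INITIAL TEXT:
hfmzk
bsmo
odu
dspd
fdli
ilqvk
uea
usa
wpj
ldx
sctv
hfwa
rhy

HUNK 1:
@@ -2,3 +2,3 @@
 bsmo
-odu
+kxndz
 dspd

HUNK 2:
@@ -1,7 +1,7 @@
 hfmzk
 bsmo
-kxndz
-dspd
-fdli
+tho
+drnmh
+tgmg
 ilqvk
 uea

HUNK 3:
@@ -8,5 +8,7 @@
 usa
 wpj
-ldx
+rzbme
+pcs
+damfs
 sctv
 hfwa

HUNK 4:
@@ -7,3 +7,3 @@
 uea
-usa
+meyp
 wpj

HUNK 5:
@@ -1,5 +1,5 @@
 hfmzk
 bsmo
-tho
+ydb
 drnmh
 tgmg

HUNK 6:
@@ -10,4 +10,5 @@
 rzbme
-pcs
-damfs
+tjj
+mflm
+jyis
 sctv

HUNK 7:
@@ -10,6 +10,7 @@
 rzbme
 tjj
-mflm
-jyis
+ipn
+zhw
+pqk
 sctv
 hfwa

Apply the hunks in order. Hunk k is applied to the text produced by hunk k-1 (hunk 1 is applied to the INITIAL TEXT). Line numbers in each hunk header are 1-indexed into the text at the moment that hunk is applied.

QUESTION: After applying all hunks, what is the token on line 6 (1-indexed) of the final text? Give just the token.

Hunk 1: at line 2 remove [odu] add [kxndz] -> 13 lines: hfmzk bsmo kxndz dspd fdli ilqvk uea usa wpj ldx sctv hfwa rhy
Hunk 2: at line 1 remove [kxndz,dspd,fdli] add [tho,drnmh,tgmg] -> 13 lines: hfmzk bsmo tho drnmh tgmg ilqvk uea usa wpj ldx sctv hfwa rhy
Hunk 3: at line 8 remove [ldx] add [rzbme,pcs,damfs] -> 15 lines: hfmzk bsmo tho drnmh tgmg ilqvk uea usa wpj rzbme pcs damfs sctv hfwa rhy
Hunk 4: at line 7 remove [usa] add [meyp] -> 15 lines: hfmzk bsmo tho drnmh tgmg ilqvk uea meyp wpj rzbme pcs damfs sctv hfwa rhy
Hunk 5: at line 1 remove [tho] add [ydb] -> 15 lines: hfmzk bsmo ydb drnmh tgmg ilqvk uea meyp wpj rzbme pcs damfs sctv hfwa rhy
Hunk 6: at line 10 remove [pcs,damfs] add [tjj,mflm,jyis] -> 16 lines: hfmzk bsmo ydb drnmh tgmg ilqvk uea meyp wpj rzbme tjj mflm jyis sctv hfwa rhy
Hunk 7: at line 10 remove [mflm,jyis] add [ipn,zhw,pqk] -> 17 lines: hfmzk bsmo ydb drnmh tgmg ilqvk uea meyp wpj rzbme tjj ipn zhw pqk sctv hfwa rhy
Final line 6: ilqvk

Answer: ilqvk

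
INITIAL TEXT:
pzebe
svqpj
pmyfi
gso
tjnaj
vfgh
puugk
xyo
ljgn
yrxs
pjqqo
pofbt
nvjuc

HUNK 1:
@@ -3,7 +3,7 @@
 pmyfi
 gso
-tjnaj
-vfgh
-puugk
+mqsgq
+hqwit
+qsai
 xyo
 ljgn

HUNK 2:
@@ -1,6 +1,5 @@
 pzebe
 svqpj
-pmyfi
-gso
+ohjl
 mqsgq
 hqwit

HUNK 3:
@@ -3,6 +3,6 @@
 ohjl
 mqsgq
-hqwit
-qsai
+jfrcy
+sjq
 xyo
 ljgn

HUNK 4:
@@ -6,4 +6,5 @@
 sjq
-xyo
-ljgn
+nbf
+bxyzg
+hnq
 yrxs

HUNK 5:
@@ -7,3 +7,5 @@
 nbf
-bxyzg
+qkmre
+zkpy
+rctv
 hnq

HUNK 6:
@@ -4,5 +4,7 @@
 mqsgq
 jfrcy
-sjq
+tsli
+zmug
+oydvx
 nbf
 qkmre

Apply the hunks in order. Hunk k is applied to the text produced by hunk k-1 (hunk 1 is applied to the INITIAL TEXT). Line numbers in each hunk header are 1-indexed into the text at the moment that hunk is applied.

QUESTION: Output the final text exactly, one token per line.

Hunk 1: at line 3 remove [tjnaj,vfgh,puugk] add [mqsgq,hqwit,qsai] -> 13 lines: pzebe svqpj pmyfi gso mqsgq hqwit qsai xyo ljgn yrxs pjqqo pofbt nvjuc
Hunk 2: at line 1 remove [pmyfi,gso] add [ohjl] -> 12 lines: pzebe svqpj ohjl mqsgq hqwit qsai xyo ljgn yrxs pjqqo pofbt nvjuc
Hunk 3: at line 3 remove [hqwit,qsai] add [jfrcy,sjq] -> 12 lines: pzebe svqpj ohjl mqsgq jfrcy sjq xyo ljgn yrxs pjqqo pofbt nvjuc
Hunk 4: at line 6 remove [xyo,ljgn] add [nbf,bxyzg,hnq] -> 13 lines: pzebe svqpj ohjl mqsgq jfrcy sjq nbf bxyzg hnq yrxs pjqqo pofbt nvjuc
Hunk 5: at line 7 remove [bxyzg] add [qkmre,zkpy,rctv] -> 15 lines: pzebe svqpj ohjl mqsgq jfrcy sjq nbf qkmre zkpy rctv hnq yrxs pjqqo pofbt nvjuc
Hunk 6: at line 4 remove [sjq] add [tsli,zmug,oydvx] -> 17 lines: pzebe svqpj ohjl mqsgq jfrcy tsli zmug oydvx nbf qkmre zkpy rctv hnq yrxs pjqqo pofbt nvjuc

Answer: pzebe
svqpj
ohjl
mqsgq
jfrcy
tsli
zmug
oydvx
nbf
qkmre
zkpy
rctv
hnq
yrxs
pjqqo
pofbt
nvjuc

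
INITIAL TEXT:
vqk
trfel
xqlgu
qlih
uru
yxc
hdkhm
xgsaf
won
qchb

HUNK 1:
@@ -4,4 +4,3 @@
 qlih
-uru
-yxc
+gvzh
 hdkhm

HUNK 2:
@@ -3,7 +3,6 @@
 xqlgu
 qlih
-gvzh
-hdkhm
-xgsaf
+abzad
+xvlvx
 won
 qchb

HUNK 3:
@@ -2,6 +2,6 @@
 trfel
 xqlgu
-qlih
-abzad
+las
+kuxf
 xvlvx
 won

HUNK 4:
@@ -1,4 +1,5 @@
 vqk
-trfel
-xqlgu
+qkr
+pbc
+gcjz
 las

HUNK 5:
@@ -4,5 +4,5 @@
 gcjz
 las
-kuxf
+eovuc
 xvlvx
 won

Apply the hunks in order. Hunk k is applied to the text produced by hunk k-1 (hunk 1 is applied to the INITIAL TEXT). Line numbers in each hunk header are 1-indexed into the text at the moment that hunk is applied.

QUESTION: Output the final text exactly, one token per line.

Hunk 1: at line 4 remove [uru,yxc] add [gvzh] -> 9 lines: vqk trfel xqlgu qlih gvzh hdkhm xgsaf won qchb
Hunk 2: at line 3 remove [gvzh,hdkhm,xgsaf] add [abzad,xvlvx] -> 8 lines: vqk trfel xqlgu qlih abzad xvlvx won qchb
Hunk 3: at line 2 remove [qlih,abzad] add [las,kuxf] -> 8 lines: vqk trfel xqlgu las kuxf xvlvx won qchb
Hunk 4: at line 1 remove [trfel,xqlgu] add [qkr,pbc,gcjz] -> 9 lines: vqk qkr pbc gcjz las kuxf xvlvx won qchb
Hunk 5: at line 4 remove [kuxf] add [eovuc] -> 9 lines: vqk qkr pbc gcjz las eovuc xvlvx won qchb

Answer: vqk
qkr
pbc
gcjz
las
eovuc
xvlvx
won
qchb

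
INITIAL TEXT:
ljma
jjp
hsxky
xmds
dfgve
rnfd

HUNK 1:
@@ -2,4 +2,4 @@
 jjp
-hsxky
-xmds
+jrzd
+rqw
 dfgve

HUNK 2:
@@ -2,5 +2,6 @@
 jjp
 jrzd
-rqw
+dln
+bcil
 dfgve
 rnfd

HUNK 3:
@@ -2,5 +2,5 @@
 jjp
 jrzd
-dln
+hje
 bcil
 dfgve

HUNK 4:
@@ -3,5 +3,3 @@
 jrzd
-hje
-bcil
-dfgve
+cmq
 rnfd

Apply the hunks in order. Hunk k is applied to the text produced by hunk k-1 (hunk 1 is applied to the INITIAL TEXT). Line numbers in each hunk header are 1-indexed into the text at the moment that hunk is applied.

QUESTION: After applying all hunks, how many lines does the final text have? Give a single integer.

Answer: 5

Derivation:
Hunk 1: at line 2 remove [hsxky,xmds] add [jrzd,rqw] -> 6 lines: ljma jjp jrzd rqw dfgve rnfd
Hunk 2: at line 2 remove [rqw] add [dln,bcil] -> 7 lines: ljma jjp jrzd dln bcil dfgve rnfd
Hunk 3: at line 2 remove [dln] add [hje] -> 7 lines: ljma jjp jrzd hje bcil dfgve rnfd
Hunk 4: at line 3 remove [hje,bcil,dfgve] add [cmq] -> 5 lines: ljma jjp jrzd cmq rnfd
Final line count: 5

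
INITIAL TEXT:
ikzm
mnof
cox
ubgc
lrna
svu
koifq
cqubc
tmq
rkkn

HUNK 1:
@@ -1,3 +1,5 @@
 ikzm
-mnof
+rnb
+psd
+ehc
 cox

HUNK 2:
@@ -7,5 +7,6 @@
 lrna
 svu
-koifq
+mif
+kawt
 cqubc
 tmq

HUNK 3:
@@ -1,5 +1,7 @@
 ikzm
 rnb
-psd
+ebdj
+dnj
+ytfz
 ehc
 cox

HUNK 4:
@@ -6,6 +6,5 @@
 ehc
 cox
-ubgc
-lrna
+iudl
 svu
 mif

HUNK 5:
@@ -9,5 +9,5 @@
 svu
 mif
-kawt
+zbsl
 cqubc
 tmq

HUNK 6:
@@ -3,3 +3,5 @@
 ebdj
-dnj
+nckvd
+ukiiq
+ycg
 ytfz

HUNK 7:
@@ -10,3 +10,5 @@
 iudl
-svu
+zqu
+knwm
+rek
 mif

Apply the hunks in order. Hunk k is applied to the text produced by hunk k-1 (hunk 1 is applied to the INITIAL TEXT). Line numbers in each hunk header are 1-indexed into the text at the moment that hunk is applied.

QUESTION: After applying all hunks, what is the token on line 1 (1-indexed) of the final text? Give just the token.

Hunk 1: at line 1 remove [mnof] add [rnb,psd,ehc] -> 12 lines: ikzm rnb psd ehc cox ubgc lrna svu koifq cqubc tmq rkkn
Hunk 2: at line 7 remove [koifq] add [mif,kawt] -> 13 lines: ikzm rnb psd ehc cox ubgc lrna svu mif kawt cqubc tmq rkkn
Hunk 3: at line 1 remove [psd] add [ebdj,dnj,ytfz] -> 15 lines: ikzm rnb ebdj dnj ytfz ehc cox ubgc lrna svu mif kawt cqubc tmq rkkn
Hunk 4: at line 6 remove [ubgc,lrna] add [iudl] -> 14 lines: ikzm rnb ebdj dnj ytfz ehc cox iudl svu mif kawt cqubc tmq rkkn
Hunk 5: at line 9 remove [kawt] add [zbsl] -> 14 lines: ikzm rnb ebdj dnj ytfz ehc cox iudl svu mif zbsl cqubc tmq rkkn
Hunk 6: at line 3 remove [dnj] add [nckvd,ukiiq,ycg] -> 16 lines: ikzm rnb ebdj nckvd ukiiq ycg ytfz ehc cox iudl svu mif zbsl cqubc tmq rkkn
Hunk 7: at line 10 remove [svu] add [zqu,knwm,rek] -> 18 lines: ikzm rnb ebdj nckvd ukiiq ycg ytfz ehc cox iudl zqu knwm rek mif zbsl cqubc tmq rkkn
Final line 1: ikzm

Answer: ikzm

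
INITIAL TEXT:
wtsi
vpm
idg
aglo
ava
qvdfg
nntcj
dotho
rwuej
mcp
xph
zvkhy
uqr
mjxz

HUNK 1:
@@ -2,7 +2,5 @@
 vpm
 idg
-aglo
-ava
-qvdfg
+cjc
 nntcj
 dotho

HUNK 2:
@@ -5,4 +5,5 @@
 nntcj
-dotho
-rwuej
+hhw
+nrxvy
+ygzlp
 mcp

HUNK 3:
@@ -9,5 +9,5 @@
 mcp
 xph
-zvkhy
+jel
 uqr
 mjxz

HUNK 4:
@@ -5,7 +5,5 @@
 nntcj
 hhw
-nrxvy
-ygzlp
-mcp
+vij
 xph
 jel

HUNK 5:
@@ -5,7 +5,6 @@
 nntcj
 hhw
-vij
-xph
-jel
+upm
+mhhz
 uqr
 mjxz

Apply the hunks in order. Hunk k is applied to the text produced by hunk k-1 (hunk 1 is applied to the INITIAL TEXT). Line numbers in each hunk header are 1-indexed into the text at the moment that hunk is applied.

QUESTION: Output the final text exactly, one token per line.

Hunk 1: at line 2 remove [aglo,ava,qvdfg] add [cjc] -> 12 lines: wtsi vpm idg cjc nntcj dotho rwuej mcp xph zvkhy uqr mjxz
Hunk 2: at line 5 remove [dotho,rwuej] add [hhw,nrxvy,ygzlp] -> 13 lines: wtsi vpm idg cjc nntcj hhw nrxvy ygzlp mcp xph zvkhy uqr mjxz
Hunk 3: at line 9 remove [zvkhy] add [jel] -> 13 lines: wtsi vpm idg cjc nntcj hhw nrxvy ygzlp mcp xph jel uqr mjxz
Hunk 4: at line 5 remove [nrxvy,ygzlp,mcp] add [vij] -> 11 lines: wtsi vpm idg cjc nntcj hhw vij xph jel uqr mjxz
Hunk 5: at line 5 remove [vij,xph,jel] add [upm,mhhz] -> 10 lines: wtsi vpm idg cjc nntcj hhw upm mhhz uqr mjxz

Answer: wtsi
vpm
idg
cjc
nntcj
hhw
upm
mhhz
uqr
mjxz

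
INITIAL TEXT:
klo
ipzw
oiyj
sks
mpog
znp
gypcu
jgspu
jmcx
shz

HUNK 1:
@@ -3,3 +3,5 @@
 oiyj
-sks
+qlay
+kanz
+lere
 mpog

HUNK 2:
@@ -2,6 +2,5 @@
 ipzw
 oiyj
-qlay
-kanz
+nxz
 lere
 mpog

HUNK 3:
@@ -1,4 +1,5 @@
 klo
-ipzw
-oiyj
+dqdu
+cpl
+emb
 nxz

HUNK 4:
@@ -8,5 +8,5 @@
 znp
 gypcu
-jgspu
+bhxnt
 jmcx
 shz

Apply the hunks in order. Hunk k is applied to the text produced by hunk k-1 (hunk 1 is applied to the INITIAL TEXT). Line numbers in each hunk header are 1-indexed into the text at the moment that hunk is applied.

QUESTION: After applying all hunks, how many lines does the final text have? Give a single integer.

Answer: 12

Derivation:
Hunk 1: at line 3 remove [sks] add [qlay,kanz,lere] -> 12 lines: klo ipzw oiyj qlay kanz lere mpog znp gypcu jgspu jmcx shz
Hunk 2: at line 2 remove [qlay,kanz] add [nxz] -> 11 lines: klo ipzw oiyj nxz lere mpog znp gypcu jgspu jmcx shz
Hunk 3: at line 1 remove [ipzw,oiyj] add [dqdu,cpl,emb] -> 12 lines: klo dqdu cpl emb nxz lere mpog znp gypcu jgspu jmcx shz
Hunk 4: at line 8 remove [jgspu] add [bhxnt] -> 12 lines: klo dqdu cpl emb nxz lere mpog znp gypcu bhxnt jmcx shz
Final line count: 12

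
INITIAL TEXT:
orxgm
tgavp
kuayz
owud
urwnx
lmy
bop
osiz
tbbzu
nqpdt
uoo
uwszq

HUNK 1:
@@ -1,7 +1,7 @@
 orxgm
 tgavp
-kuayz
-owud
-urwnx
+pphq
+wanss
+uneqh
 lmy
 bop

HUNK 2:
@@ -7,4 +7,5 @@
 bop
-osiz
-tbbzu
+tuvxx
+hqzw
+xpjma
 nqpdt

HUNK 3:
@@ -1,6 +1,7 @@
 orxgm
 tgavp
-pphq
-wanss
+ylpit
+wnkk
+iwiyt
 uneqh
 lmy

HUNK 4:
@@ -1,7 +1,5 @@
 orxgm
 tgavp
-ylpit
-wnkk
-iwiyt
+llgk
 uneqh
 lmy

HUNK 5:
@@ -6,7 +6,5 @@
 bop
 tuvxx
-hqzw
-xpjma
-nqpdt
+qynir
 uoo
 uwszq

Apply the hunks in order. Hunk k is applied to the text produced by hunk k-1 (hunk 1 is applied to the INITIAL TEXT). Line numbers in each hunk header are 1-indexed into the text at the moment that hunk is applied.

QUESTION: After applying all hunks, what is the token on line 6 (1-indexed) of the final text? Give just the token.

Hunk 1: at line 1 remove [kuayz,owud,urwnx] add [pphq,wanss,uneqh] -> 12 lines: orxgm tgavp pphq wanss uneqh lmy bop osiz tbbzu nqpdt uoo uwszq
Hunk 2: at line 7 remove [osiz,tbbzu] add [tuvxx,hqzw,xpjma] -> 13 lines: orxgm tgavp pphq wanss uneqh lmy bop tuvxx hqzw xpjma nqpdt uoo uwszq
Hunk 3: at line 1 remove [pphq,wanss] add [ylpit,wnkk,iwiyt] -> 14 lines: orxgm tgavp ylpit wnkk iwiyt uneqh lmy bop tuvxx hqzw xpjma nqpdt uoo uwszq
Hunk 4: at line 1 remove [ylpit,wnkk,iwiyt] add [llgk] -> 12 lines: orxgm tgavp llgk uneqh lmy bop tuvxx hqzw xpjma nqpdt uoo uwszq
Hunk 5: at line 6 remove [hqzw,xpjma,nqpdt] add [qynir] -> 10 lines: orxgm tgavp llgk uneqh lmy bop tuvxx qynir uoo uwszq
Final line 6: bop

Answer: bop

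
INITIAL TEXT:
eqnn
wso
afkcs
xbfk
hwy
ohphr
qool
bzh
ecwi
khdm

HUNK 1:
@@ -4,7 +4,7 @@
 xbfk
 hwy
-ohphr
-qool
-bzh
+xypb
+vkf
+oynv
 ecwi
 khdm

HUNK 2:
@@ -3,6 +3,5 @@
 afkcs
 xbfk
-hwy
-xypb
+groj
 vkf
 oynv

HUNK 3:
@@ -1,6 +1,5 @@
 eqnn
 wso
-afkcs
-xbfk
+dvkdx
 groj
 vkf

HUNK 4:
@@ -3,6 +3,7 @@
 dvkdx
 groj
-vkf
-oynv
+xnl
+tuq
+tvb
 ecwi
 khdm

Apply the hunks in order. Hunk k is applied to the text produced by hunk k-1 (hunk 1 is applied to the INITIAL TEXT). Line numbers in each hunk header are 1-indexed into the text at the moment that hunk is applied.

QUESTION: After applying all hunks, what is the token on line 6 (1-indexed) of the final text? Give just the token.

Hunk 1: at line 4 remove [ohphr,qool,bzh] add [xypb,vkf,oynv] -> 10 lines: eqnn wso afkcs xbfk hwy xypb vkf oynv ecwi khdm
Hunk 2: at line 3 remove [hwy,xypb] add [groj] -> 9 lines: eqnn wso afkcs xbfk groj vkf oynv ecwi khdm
Hunk 3: at line 1 remove [afkcs,xbfk] add [dvkdx] -> 8 lines: eqnn wso dvkdx groj vkf oynv ecwi khdm
Hunk 4: at line 3 remove [vkf,oynv] add [xnl,tuq,tvb] -> 9 lines: eqnn wso dvkdx groj xnl tuq tvb ecwi khdm
Final line 6: tuq

Answer: tuq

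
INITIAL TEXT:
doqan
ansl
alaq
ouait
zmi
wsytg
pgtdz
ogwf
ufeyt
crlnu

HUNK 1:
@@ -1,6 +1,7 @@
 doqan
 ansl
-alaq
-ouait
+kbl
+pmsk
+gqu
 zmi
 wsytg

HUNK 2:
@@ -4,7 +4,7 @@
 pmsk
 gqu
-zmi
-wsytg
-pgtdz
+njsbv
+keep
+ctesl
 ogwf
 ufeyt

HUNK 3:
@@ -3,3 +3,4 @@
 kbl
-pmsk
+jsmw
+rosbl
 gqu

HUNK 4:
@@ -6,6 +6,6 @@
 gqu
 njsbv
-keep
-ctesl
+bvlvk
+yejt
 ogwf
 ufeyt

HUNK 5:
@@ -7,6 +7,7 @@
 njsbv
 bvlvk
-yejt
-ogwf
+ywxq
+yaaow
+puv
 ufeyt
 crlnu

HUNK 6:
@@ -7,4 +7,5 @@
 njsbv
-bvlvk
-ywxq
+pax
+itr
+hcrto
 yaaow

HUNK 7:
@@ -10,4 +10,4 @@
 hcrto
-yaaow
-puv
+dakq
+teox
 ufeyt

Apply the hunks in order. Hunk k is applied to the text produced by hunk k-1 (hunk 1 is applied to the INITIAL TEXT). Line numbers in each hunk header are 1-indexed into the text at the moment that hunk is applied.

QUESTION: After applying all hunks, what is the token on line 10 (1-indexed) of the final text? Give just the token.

Answer: hcrto

Derivation:
Hunk 1: at line 1 remove [alaq,ouait] add [kbl,pmsk,gqu] -> 11 lines: doqan ansl kbl pmsk gqu zmi wsytg pgtdz ogwf ufeyt crlnu
Hunk 2: at line 4 remove [zmi,wsytg,pgtdz] add [njsbv,keep,ctesl] -> 11 lines: doqan ansl kbl pmsk gqu njsbv keep ctesl ogwf ufeyt crlnu
Hunk 3: at line 3 remove [pmsk] add [jsmw,rosbl] -> 12 lines: doqan ansl kbl jsmw rosbl gqu njsbv keep ctesl ogwf ufeyt crlnu
Hunk 4: at line 6 remove [keep,ctesl] add [bvlvk,yejt] -> 12 lines: doqan ansl kbl jsmw rosbl gqu njsbv bvlvk yejt ogwf ufeyt crlnu
Hunk 5: at line 7 remove [yejt,ogwf] add [ywxq,yaaow,puv] -> 13 lines: doqan ansl kbl jsmw rosbl gqu njsbv bvlvk ywxq yaaow puv ufeyt crlnu
Hunk 6: at line 7 remove [bvlvk,ywxq] add [pax,itr,hcrto] -> 14 lines: doqan ansl kbl jsmw rosbl gqu njsbv pax itr hcrto yaaow puv ufeyt crlnu
Hunk 7: at line 10 remove [yaaow,puv] add [dakq,teox] -> 14 lines: doqan ansl kbl jsmw rosbl gqu njsbv pax itr hcrto dakq teox ufeyt crlnu
Final line 10: hcrto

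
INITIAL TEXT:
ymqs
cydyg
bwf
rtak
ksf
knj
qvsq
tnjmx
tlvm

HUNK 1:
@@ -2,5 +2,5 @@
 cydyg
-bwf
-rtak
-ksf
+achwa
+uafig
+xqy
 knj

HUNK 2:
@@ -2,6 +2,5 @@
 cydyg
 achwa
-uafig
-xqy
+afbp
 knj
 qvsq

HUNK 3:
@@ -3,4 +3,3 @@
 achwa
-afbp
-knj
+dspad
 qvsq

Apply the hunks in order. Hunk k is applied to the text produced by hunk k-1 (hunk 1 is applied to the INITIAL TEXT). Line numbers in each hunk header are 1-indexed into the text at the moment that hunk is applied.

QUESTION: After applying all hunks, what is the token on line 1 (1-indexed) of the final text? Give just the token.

Hunk 1: at line 2 remove [bwf,rtak,ksf] add [achwa,uafig,xqy] -> 9 lines: ymqs cydyg achwa uafig xqy knj qvsq tnjmx tlvm
Hunk 2: at line 2 remove [uafig,xqy] add [afbp] -> 8 lines: ymqs cydyg achwa afbp knj qvsq tnjmx tlvm
Hunk 3: at line 3 remove [afbp,knj] add [dspad] -> 7 lines: ymqs cydyg achwa dspad qvsq tnjmx tlvm
Final line 1: ymqs

Answer: ymqs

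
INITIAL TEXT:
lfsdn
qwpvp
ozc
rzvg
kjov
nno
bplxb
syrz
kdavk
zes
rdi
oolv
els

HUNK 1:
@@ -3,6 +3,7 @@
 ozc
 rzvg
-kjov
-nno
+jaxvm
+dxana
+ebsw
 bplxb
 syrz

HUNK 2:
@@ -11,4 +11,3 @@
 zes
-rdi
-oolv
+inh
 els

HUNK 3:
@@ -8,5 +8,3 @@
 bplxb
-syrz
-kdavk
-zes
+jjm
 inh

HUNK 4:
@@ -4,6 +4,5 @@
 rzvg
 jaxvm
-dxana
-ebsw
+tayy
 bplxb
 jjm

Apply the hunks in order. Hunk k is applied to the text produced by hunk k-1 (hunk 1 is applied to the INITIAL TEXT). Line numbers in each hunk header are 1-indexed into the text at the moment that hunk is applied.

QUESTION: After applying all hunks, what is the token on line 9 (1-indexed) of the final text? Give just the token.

Answer: inh

Derivation:
Hunk 1: at line 3 remove [kjov,nno] add [jaxvm,dxana,ebsw] -> 14 lines: lfsdn qwpvp ozc rzvg jaxvm dxana ebsw bplxb syrz kdavk zes rdi oolv els
Hunk 2: at line 11 remove [rdi,oolv] add [inh] -> 13 lines: lfsdn qwpvp ozc rzvg jaxvm dxana ebsw bplxb syrz kdavk zes inh els
Hunk 3: at line 8 remove [syrz,kdavk,zes] add [jjm] -> 11 lines: lfsdn qwpvp ozc rzvg jaxvm dxana ebsw bplxb jjm inh els
Hunk 4: at line 4 remove [dxana,ebsw] add [tayy] -> 10 lines: lfsdn qwpvp ozc rzvg jaxvm tayy bplxb jjm inh els
Final line 9: inh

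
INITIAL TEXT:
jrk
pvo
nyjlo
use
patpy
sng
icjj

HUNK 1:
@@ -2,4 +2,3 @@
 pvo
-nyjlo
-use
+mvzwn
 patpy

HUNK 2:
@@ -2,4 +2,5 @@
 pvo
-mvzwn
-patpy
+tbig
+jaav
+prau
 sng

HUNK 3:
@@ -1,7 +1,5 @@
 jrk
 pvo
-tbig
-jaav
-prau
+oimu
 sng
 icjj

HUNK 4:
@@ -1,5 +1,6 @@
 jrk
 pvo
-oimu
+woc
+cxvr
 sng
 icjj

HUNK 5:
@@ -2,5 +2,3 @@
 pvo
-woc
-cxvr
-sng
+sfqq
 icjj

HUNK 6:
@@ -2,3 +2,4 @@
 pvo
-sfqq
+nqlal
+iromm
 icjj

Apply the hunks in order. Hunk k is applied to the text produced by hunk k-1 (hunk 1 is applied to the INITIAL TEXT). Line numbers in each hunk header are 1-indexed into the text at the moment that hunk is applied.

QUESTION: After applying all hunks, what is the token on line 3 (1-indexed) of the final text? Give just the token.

Answer: nqlal

Derivation:
Hunk 1: at line 2 remove [nyjlo,use] add [mvzwn] -> 6 lines: jrk pvo mvzwn patpy sng icjj
Hunk 2: at line 2 remove [mvzwn,patpy] add [tbig,jaav,prau] -> 7 lines: jrk pvo tbig jaav prau sng icjj
Hunk 3: at line 1 remove [tbig,jaav,prau] add [oimu] -> 5 lines: jrk pvo oimu sng icjj
Hunk 4: at line 1 remove [oimu] add [woc,cxvr] -> 6 lines: jrk pvo woc cxvr sng icjj
Hunk 5: at line 2 remove [woc,cxvr,sng] add [sfqq] -> 4 lines: jrk pvo sfqq icjj
Hunk 6: at line 2 remove [sfqq] add [nqlal,iromm] -> 5 lines: jrk pvo nqlal iromm icjj
Final line 3: nqlal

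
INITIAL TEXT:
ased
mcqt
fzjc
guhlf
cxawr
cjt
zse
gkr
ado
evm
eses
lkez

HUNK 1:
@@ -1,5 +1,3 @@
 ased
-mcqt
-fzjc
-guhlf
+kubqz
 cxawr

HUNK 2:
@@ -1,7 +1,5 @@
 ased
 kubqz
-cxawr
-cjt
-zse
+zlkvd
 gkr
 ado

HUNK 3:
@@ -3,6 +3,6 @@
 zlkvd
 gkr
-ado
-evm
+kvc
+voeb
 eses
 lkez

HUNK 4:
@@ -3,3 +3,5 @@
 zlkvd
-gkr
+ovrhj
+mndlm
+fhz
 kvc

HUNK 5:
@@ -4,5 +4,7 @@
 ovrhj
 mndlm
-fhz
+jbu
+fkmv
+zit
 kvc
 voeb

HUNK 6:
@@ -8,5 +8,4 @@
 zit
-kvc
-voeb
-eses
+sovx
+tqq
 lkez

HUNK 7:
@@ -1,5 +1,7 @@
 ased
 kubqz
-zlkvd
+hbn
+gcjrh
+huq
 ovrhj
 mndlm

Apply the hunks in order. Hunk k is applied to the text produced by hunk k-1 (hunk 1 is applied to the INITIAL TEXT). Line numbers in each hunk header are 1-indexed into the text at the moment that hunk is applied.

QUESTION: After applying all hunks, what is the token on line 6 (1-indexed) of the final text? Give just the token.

Answer: ovrhj

Derivation:
Hunk 1: at line 1 remove [mcqt,fzjc,guhlf] add [kubqz] -> 10 lines: ased kubqz cxawr cjt zse gkr ado evm eses lkez
Hunk 2: at line 1 remove [cxawr,cjt,zse] add [zlkvd] -> 8 lines: ased kubqz zlkvd gkr ado evm eses lkez
Hunk 3: at line 3 remove [ado,evm] add [kvc,voeb] -> 8 lines: ased kubqz zlkvd gkr kvc voeb eses lkez
Hunk 4: at line 3 remove [gkr] add [ovrhj,mndlm,fhz] -> 10 lines: ased kubqz zlkvd ovrhj mndlm fhz kvc voeb eses lkez
Hunk 5: at line 4 remove [fhz] add [jbu,fkmv,zit] -> 12 lines: ased kubqz zlkvd ovrhj mndlm jbu fkmv zit kvc voeb eses lkez
Hunk 6: at line 8 remove [kvc,voeb,eses] add [sovx,tqq] -> 11 lines: ased kubqz zlkvd ovrhj mndlm jbu fkmv zit sovx tqq lkez
Hunk 7: at line 1 remove [zlkvd] add [hbn,gcjrh,huq] -> 13 lines: ased kubqz hbn gcjrh huq ovrhj mndlm jbu fkmv zit sovx tqq lkez
Final line 6: ovrhj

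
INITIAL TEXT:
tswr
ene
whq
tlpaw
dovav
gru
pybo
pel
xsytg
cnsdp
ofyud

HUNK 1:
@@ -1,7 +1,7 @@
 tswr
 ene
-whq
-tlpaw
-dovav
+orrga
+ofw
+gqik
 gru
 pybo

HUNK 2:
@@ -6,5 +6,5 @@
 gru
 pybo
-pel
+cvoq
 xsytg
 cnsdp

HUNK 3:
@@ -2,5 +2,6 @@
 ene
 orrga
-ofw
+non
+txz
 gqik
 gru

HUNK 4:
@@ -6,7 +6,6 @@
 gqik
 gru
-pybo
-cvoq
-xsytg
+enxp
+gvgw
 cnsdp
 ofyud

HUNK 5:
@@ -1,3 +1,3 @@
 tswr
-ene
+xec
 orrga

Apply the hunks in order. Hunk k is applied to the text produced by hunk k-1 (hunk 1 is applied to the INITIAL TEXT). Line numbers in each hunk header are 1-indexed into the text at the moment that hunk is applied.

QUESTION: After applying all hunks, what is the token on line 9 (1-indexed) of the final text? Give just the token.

Hunk 1: at line 1 remove [whq,tlpaw,dovav] add [orrga,ofw,gqik] -> 11 lines: tswr ene orrga ofw gqik gru pybo pel xsytg cnsdp ofyud
Hunk 2: at line 6 remove [pel] add [cvoq] -> 11 lines: tswr ene orrga ofw gqik gru pybo cvoq xsytg cnsdp ofyud
Hunk 3: at line 2 remove [ofw] add [non,txz] -> 12 lines: tswr ene orrga non txz gqik gru pybo cvoq xsytg cnsdp ofyud
Hunk 4: at line 6 remove [pybo,cvoq,xsytg] add [enxp,gvgw] -> 11 lines: tswr ene orrga non txz gqik gru enxp gvgw cnsdp ofyud
Hunk 5: at line 1 remove [ene] add [xec] -> 11 lines: tswr xec orrga non txz gqik gru enxp gvgw cnsdp ofyud
Final line 9: gvgw

Answer: gvgw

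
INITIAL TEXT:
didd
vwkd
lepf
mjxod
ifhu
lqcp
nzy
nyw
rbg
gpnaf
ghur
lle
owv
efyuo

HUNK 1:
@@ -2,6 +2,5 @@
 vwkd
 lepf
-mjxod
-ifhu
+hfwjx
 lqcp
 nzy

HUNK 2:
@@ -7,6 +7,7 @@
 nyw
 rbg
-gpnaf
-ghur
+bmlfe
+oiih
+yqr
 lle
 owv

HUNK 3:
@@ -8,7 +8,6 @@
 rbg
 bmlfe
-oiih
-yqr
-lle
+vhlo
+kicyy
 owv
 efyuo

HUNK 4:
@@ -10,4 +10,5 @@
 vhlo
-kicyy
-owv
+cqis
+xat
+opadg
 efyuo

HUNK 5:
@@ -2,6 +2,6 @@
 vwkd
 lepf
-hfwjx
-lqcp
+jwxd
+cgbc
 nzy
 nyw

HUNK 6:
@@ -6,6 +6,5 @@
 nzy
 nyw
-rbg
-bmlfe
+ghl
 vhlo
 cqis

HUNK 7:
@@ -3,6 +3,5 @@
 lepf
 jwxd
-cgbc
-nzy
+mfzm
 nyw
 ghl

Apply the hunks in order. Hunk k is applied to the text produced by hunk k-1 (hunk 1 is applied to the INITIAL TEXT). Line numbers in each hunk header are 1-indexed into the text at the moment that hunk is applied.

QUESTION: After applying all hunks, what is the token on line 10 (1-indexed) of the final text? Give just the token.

Hunk 1: at line 2 remove [mjxod,ifhu] add [hfwjx] -> 13 lines: didd vwkd lepf hfwjx lqcp nzy nyw rbg gpnaf ghur lle owv efyuo
Hunk 2: at line 7 remove [gpnaf,ghur] add [bmlfe,oiih,yqr] -> 14 lines: didd vwkd lepf hfwjx lqcp nzy nyw rbg bmlfe oiih yqr lle owv efyuo
Hunk 3: at line 8 remove [oiih,yqr,lle] add [vhlo,kicyy] -> 13 lines: didd vwkd lepf hfwjx lqcp nzy nyw rbg bmlfe vhlo kicyy owv efyuo
Hunk 4: at line 10 remove [kicyy,owv] add [cqis,xat,opadg] -> 14 lines: didd vwkd lepf hfwjx lqcp nzy nyw rbg bmlfe vhlo cqis xat opadg efyuo
Hunk 5: at line 2 remove [hfwjx,lqcp] add [jwxd,cgbc] -> 14 lines: didd vwkd lepf jwxd cgbc nzy nyw rbg bmlfe vhlo cqis xat opadg efyuo
Hunk 6: at line 6 remove [rbg,bmlfe] add [ghl] -> 13 lines: didd vwkd lepf jwxd cgbc nzy nyw ghl vhlo cqis xat opadg efyuo
Hunk 7: at line 3 remove [cgbc,nzy] add [mfzm] -> 12 lines: didd vwkd lepf jwxd mfzm nyw ghl vhlo cqis xat opadg efyuo
Final line 10: xat

Answer: xat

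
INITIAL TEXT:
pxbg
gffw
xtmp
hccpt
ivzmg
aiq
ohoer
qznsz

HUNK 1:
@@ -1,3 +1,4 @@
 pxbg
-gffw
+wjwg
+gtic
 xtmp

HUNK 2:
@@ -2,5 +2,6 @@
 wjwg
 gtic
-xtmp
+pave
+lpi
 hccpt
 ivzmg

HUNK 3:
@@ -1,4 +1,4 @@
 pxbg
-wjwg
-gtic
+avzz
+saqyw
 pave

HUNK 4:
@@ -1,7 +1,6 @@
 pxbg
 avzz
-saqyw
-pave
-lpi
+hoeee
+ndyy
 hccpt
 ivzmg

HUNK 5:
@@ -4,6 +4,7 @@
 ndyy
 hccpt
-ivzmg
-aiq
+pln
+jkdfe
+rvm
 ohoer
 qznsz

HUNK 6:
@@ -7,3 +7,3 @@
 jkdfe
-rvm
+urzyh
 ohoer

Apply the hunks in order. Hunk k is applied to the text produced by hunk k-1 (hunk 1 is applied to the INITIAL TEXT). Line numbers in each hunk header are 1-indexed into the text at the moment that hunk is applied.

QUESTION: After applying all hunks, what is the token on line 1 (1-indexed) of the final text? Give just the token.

Answer: pxbg

Derivation:
Hunk 1: at line 1 remove [gffw] add [wjwg,gtic] -> 9 lines: pxbg wjwg gtic xtmp hccpt ivzmg aiq ohoer qznsz
Hunk 2: at line 2 remove [xtmp] add [pave,lpi] -> 10 lines: pxbg wjwg gtic pave lpi hccpt ivzmg aiq ohoer qznsz
Hunk 3: at line 1 remove [wjwg,gtic] add [avzz,saqyw] -> 10 lines: pxbg avzz saqyw pave lpi hccpt ivzmg aiq ohoer qznsz
Hunk 4: at line 1 remove [saqyw,pave,lpi] add [hoeee,ndyy] -> 9 lines: pxbg avzz hoeee ndyy hccpt ivzmg aiq ohoer qznsz
Hunk 5: at line 4 remove [ivzmg,aiq] add [pln,jkdfe,rvm] -> 10 lines: pxbg avzz hoeee ndyy hccpt pln jkdfe rvm ohoer qznsz
Hunk 6: at line 7 remove [rvm] add [urzyh] -> 10 lines: pxbg avzz hoeee ndyy hccpt pln jkdfe urzyh ohoer qznsz
Final line 1: pxbg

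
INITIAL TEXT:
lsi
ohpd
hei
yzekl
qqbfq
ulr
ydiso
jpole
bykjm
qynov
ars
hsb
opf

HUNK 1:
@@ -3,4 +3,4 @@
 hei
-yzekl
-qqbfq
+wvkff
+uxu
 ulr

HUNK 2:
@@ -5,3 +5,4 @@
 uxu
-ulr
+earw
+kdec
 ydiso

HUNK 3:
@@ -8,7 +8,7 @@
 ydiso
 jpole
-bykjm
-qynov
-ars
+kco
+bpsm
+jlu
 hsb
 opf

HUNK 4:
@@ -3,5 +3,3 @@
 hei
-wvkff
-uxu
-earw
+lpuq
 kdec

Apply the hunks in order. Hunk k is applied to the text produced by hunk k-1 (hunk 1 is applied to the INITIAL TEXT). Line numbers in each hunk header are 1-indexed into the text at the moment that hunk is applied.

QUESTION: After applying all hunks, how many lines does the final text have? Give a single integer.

Hunk 1: at line 3 remove [yzekl,qqbfq] add [wvkff,uxu] -> 13 lines: lsi ohpd hei wvkff uxu ulr ydiso jpole bykjm qynov ars hsb opf
Hunk 2: at line 5 remove [ulr] add [earw,kdec] -> 14 lines: lsi ohpd hei wvkff uxu earw kdec ydiso jpole bykjm qynov ars hsb opf
Hunk 3: at line 8 remove [bykjm,qynov,ars] add [kco,bpsm,jlu] -> 14 lines: lsi ohpd hei wvkff uxu earw kdec ydiso jpole kco bpsm jlu hsb opf
Hunk 4: at line 3 remove [wvkff,uxu,earw] add [lpuq] -> 12 lines: lsi ohpd hei lpuq kdec ydiso jpole kco bpsm jlu hsb opf
Final line count: 12

Answer: 12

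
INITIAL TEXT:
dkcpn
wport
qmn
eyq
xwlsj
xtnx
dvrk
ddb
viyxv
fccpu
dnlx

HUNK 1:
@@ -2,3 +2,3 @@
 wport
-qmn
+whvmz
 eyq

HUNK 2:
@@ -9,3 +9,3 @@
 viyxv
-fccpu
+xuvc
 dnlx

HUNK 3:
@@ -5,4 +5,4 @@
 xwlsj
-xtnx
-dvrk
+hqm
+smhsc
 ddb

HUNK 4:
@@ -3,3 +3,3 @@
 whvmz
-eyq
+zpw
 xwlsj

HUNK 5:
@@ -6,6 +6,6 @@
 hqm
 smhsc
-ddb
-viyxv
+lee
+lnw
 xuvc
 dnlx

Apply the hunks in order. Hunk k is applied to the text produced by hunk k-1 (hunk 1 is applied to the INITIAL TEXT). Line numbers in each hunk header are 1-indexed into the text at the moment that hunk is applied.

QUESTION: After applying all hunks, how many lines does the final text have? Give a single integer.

Answer: 11

Derivation:
Hunk 1: at line 2 remove [qmn] add [whvmz] -> 11 lines: dkcpn wport whvmz eyq xwlsj xtnx dvrk ddb viyxv fccpu dnlx
Hunk 2: at line 9 remove [fccpu] add [xuvc] -> 11 lines: dkcpn wport whvmz eyq xwlsj xtnx dvrk ddb viyxv xuvc dnlx
Hunk 3: at line 5 remove [xtnx,dvrk] add [hqm,smhsc] -> 11 lines: dkcpn wport whvmz eyq xwlsj hqm smhsc ddb viyxv xuvc dnlx
Hunk 4: at line 3 remove [eyq] add [zpw] -> 11 lines: dkcpn wport whvmz zpw xwlsj hqm smhsc ddb viyxv xuvc dnlx
Hunk 5: at line 6 remove [ddb,viyxv] add [lee,lnw] -> 11 lines: dkcpn wport whvmz zpw xwlsj hqm smhsc lee lnw xuvc dnlx
Final line count: 11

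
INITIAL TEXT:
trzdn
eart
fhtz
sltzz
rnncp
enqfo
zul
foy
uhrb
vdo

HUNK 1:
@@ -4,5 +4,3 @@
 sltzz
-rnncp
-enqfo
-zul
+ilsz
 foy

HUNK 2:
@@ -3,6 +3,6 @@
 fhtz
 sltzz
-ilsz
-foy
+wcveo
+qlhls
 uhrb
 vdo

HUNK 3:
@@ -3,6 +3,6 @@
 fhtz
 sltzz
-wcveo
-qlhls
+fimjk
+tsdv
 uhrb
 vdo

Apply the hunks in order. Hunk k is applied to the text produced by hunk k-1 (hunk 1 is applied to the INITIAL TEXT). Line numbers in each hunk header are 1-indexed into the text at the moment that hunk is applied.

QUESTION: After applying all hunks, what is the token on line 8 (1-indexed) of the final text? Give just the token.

Hunk 1: at line 4 remove [rnncp,enqfo,zul] add [ilsz] -> 8 lines: trzdn eart fhtz sltzz ilsz foy uhrb vdo
Hunk 2: at line 3 remove [ilsz,foy] add [wcveo,qlhls] -> 8 lines: trzdn eart fhtz sltzz wcveo qlhls uhrb vdo
Hunk 3: at line 3 remove [wcveo,qlhls] add [fimjk,tsdv] -> 8 lines: trzdn eart fhtz sltzz fimjk tsdv uhrb vdo
Final line 8: vdo

Answer: vdo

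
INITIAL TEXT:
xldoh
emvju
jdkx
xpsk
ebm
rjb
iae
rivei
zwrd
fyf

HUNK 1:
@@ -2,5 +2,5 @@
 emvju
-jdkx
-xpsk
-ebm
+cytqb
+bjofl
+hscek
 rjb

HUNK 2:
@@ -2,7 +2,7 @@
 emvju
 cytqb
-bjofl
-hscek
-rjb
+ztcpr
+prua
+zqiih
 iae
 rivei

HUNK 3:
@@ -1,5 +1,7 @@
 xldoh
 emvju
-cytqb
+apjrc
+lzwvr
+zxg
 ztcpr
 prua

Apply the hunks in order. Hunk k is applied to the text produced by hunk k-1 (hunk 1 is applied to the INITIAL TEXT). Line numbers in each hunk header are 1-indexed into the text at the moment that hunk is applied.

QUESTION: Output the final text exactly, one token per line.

Answer: xldoh
emvju
apjrc
lzwvr
zxg
ztcpr
prua
zqiih
iae
rivei
zwrd
fyf

Derivation:
Hunk 1: at line 2 remove [jdkx,xpsk,ebm] add [cytqb,bjofl,hscek] -> 10 lines: xldoh emvju cytqb bjofl hscek rjb iae rivei zwrd fyf
Hunk 2: at line 2 remove [bjofl,hscek,rjb] add [ztcpr,prua,zqiih] -> 10 lines: xldoh emvju cytqb ztcpr prua zqiih iae rivei zwrd fyf
Hunk 3: at line 1 remove [cytqb] add [apjrc,lzwvr,zxg] -> 12 lines: xldoh emvju apjrc lzwvr zxg ztcpr prua zqiih iae rivei zwrd fyf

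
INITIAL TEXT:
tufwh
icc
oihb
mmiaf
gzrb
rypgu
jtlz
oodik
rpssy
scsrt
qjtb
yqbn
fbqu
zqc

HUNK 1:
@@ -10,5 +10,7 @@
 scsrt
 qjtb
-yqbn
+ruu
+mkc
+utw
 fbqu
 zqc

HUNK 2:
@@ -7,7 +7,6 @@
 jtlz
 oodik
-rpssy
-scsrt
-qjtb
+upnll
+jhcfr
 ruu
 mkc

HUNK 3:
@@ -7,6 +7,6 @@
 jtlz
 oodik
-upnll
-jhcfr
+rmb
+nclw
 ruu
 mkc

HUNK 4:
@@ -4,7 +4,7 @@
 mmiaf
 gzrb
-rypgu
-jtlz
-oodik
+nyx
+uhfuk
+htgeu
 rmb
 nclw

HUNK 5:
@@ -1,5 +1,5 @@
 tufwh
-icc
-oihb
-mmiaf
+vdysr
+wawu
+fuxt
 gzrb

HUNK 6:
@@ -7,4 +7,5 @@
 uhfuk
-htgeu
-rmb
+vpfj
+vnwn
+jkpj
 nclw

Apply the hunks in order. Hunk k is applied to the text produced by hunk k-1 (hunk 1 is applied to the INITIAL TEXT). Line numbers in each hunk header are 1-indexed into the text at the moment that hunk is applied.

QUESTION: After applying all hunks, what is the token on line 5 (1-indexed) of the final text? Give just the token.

Hunk 1: at line 10 remove [yqbn] add [ruu,mkc,utw] -> 16 lines: tufwh icc oihb mmiaf gzrb rypgu jtlz oodik rpssy scsrt qjtb ruu mkc utw fbqu zqc
Hunk 2: at line 7 remove [rpssy,scsrt,qjtb] add [upnll,jhcfr] -> 15 lines: tufwh icc oihb mmiaf gzrb rypgu jtlz oodik upnll jhcfr ruu mkc utw fbqu zqc
Hunk 3: at line 7 remove [upnll,jhcfr] add [rmb,nclw] -> 15 lines: tufwh icc oihb mmiaf gzrb rypgu jtlz oodik rmb nclw ruu mkc utw fbqu zqc
Hunk 4: at line 4 remove [rypgu,jtlz,oodik] add [nyx,uhfuk,htgeu] -> 15 lines: tufwh icc oihb mmiaf gzrb nyx uhfuk htgeu rmb nclw ruu mkc utw fbqu zqc
Hunk 5: at line 1 remove [icc,oihb,mmiaf] add [vdysr,wawu,fuxt] -> 15 lines: tufwh vdysr wawu fuxt gzrb nyx uhfuk htgeu rmb nclw ruu mkc utw fbqu zqc
Hunk 6: at line 7 remove [htgeu,rmb] add [vpfj,vnwn,jkpj] -> 16 lines: tufwh vdysr wawu fuxt gzrb nyx uhfuk vpfj vnwn jkpj nclw ruu mkc utw fbqu zqc
Final line 5: gzrb

Answer: gzrb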